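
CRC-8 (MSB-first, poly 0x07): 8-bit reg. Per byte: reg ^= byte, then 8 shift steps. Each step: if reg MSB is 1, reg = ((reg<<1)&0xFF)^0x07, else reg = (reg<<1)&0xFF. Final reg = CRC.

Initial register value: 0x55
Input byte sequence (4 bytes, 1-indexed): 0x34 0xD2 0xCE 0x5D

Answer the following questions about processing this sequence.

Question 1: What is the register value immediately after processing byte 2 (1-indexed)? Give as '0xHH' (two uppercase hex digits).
Answer: 0xD0

Derivation:
After byte 1 (0x34): reg=0x20
After byte 2 (0xD2): reg=0xD0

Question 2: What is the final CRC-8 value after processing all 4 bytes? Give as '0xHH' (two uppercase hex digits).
Answer: 0x15

Derivation:
After byte 1 (0x34): reg=0x20
After byte 2 (0xD2): reg=0xD0
After byte 3 (0xCE): reg=0x5A
After byte 4 (0x5D): reg=0x15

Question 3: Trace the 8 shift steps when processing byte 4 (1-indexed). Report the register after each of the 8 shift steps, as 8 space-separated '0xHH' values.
Answer: 0x0E 0x1C 0x38 0x70 0xE0 0xC7 0x89 0x15

Derivation:
After byte 1 (0x34): reg=0x20
After byte 2 (0xD2): reg=0xD0
After byte 3 (0xCE): reg=0x5A
Register before byte 4: 0x5A
After XOR with byte 0x5D: 0x07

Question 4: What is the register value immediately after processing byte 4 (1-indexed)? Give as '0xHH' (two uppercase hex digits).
After byte 1 (0x34): reg=0x20
After byte 2 (0xD2): reg=0xD0
After byte 3 (0xCE): reg=0x5A
After byte 4 (0x5D): reg=0x15

Answer: 0x15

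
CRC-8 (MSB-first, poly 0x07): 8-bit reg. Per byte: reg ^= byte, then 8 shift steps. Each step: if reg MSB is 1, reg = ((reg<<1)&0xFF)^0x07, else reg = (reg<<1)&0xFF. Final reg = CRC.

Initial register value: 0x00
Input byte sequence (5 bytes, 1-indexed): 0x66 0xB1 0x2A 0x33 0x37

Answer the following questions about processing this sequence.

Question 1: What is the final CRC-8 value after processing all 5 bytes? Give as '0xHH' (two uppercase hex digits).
After byte 1 (0x66): reg=0x35
After byte 2 (0xB1): reg=0x95
After byte 3 (0x2A): reg=0x34
After byte 4 (0x33): reg=0x15
After byte 5 (0x37): reg=0xEE

Answer: 0xEE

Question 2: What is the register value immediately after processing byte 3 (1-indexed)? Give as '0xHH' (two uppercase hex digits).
After byte 1 (0x66): reg=0x35
After byte 2 (0xB1): reg=0x95
After byte 3 (0x2A): reg=0x34

Answer: 0x34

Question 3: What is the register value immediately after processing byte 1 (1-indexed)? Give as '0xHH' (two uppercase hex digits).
After byte 1 (0x66): reg=0x35

Answer: 0x35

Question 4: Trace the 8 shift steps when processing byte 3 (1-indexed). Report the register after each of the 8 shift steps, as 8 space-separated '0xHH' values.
Answer: 0x79 0xF2 0xE3 0xC1 0x85 0x0D 0x1A 0x34

Derivation:
After byte 1 (0x66): reg=0x35
After byte 2 (0xB1): reg=0x95
Register before byte 3: 0x95
After XOR with byte 0x2A: 0xBF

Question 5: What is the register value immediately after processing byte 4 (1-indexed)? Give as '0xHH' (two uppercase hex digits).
After byte 1 (0x66): reg=0x35
After byte 2 (0xB1): reg=0x95
After byte 3 (0x2A): reg=0x34
After byte 4 (0x33): reg=0x15

Answer: 0x15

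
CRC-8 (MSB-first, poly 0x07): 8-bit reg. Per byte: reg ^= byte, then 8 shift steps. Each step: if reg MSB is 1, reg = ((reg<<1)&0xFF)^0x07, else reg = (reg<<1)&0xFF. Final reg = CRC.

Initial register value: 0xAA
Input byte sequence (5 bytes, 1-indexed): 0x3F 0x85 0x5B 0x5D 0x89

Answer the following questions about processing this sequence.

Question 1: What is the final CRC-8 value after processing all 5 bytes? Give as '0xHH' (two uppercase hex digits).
Answer: 0xAC

Derivation:
After byte 1 (0x3F): reg=0xE2
After byte 2 (0x85): reg=0x32
After byte 3 (0x5B): reg=0x18
After byte 4 (0x5D): reg=0xDC
After byte 5 (0x89): reg=0xAC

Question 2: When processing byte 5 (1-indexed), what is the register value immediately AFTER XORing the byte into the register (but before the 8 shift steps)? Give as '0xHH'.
Answer: 0x55

Derivation:
Register before byte 5: 0xDC
Byte 5: 0x89
0xDC XOR 0x89 = 0x55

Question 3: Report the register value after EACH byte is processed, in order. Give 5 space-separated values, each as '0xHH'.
0xE2 0x32 0x18 0xDC 0xAC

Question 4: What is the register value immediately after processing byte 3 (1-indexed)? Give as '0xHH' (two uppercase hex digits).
After byte 1 (0x3F): reg=0xE2
After byte 2 (0x85): reg=0x32
After byte 3 (0x5B): reg=0x18

Answer: 0x18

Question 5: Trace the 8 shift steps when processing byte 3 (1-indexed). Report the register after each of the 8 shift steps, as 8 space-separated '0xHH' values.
Answer: 0xD2 0xA3 0x41 0x82 0x03 0x06 0x0C 0x18

Derivation:
After byte 1 (0x3F): reg=0xE2
After byte 2 (0x85): reg=0x32
Register before byte 3: 0x32
After XOR with byte 0x5B: 0x69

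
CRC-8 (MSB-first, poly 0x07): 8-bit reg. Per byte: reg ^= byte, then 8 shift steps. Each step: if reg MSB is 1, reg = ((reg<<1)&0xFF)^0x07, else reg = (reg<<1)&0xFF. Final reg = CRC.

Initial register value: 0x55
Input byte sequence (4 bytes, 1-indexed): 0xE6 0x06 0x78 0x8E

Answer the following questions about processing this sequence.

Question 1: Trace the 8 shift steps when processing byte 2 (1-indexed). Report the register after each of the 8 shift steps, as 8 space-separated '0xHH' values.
After byte 1 (0xE6): reg=0x10
Register before byte 2: 0x10
After XOR with byte 0x06: 0x16

Answer: 0x2C 0x58 0xB0 0x67 0xCE 0x9B 0x31 0x62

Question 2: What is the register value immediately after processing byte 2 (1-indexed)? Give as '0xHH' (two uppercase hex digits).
After byte 1 (0xE6): reg=0x10
After byte 2 (0x06): reg=0x62

Answer: 0x62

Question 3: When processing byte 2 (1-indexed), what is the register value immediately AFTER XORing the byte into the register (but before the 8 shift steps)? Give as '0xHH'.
Answer: 0x16

Derivation:
Register before byte 2: 0x10
Byte 2: 0x06
0x10 XOR 0x06 = 0x16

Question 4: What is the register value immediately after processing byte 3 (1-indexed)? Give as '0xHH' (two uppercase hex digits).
Answer: 0x46

Derivation:
After byte 1 (0xE6): reg=0x10
After byte 2 (0x06): reg=0x62
After byte 3 (0x78): reg=0x46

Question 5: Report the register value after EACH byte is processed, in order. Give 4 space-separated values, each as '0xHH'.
0x10 0x62 0x46 0x76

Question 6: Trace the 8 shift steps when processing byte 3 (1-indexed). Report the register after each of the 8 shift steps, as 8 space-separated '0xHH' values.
Answer: 0x34 0x68 0xD0 0xA7 0x49 0x92 0x23 0x46

Derivation:
After byte 1 (0xE6): reg=0x10
After byte 2 (0x06): reg=0x62
Register before byte 3: 0x62
After XOR with byte 0x78: 0x1A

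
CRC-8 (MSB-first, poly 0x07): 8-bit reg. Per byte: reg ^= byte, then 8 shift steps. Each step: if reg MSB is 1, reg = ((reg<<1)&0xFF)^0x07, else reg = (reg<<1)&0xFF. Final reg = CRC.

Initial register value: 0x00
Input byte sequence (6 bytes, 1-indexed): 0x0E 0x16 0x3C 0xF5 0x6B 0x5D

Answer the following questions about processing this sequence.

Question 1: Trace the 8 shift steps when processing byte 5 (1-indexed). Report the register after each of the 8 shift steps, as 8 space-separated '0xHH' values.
Answer: 0x67 0xCE 0x9B 0x31 0x62 0xC4 0x8F 0x19

Derivation:
After byte 1 (0x0E): reg=0x2A
After byte 2 (0x16): reg=0xB4
After byte 3 (0x3C): reg=0xB1
After byte 4 (0xF5): reg=0xDB
Register before byte 5: 0xDB
After XOR with byte 0x6B: 0xB0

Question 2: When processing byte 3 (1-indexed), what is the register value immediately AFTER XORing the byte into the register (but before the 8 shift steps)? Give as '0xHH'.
Register before byte 3: 0xB4
Byte 3: 0x3C
0xB4 XOR 0x3C = 0x88

Answer: 0x88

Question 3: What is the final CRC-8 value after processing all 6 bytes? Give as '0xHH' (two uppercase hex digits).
Answer: 0xDB

Derivation:
After byte 1 (0x0E): reg=0x2A
After byte 2 (0x16): reg=0xB4
After byte 3 (0x3C): reg=0xB1
After byte 4 (0xF5): reg=0xDB
After byte 5 (0x6B): reg=0x19
After byte 6 (0x5D): reg=0xDB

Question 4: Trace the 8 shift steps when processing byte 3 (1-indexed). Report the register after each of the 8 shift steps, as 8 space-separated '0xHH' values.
After byte 1 (0x0E): reg=0x2A
After byte 2 (0x16): reg=0xB4
Register before byte 3: 0xB4
After XOR with byte 0x3C: 0x88

Answer: 0x17 0x2E 0x5C 0xB8 0x77 0xEE 0xDB 0xB1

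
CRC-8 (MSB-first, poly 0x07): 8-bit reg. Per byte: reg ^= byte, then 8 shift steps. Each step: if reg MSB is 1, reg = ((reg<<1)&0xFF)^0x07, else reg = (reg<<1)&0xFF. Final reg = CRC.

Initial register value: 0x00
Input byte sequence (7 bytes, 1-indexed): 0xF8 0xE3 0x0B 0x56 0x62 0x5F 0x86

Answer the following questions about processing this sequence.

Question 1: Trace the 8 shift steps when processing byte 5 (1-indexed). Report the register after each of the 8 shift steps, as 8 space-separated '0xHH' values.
Answer: 0x27 0x4E 0x9C 0x3F 0x7E 0xFC 0xFF 0xF9

Derivation:
After byte 1 (0xF8): reg=0xE6
After byte 2 (0xE3): reg=0x1B
After byte 3 (0x0B): reg=0x70
After byte 4 (0x56): reg=0xF2
Register before byte 5: 0xF2
After XOR with byte 0x62: 0x90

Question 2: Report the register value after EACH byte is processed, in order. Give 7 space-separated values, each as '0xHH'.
0xE6 0x1B 0x70 0xF2 0xF9 0x7B 0xFD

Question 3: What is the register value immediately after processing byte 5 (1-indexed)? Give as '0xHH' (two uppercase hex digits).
After byte 1 (0xF8): reg=0xE6
After byte 2 (0xE3): reg=0x1B
After byte 3 (0x0B): reg=0x70
After byte 4 (0x56): reg=0xF2
After byte 5 (0x62): reg=0xF9

Answer: 0xF9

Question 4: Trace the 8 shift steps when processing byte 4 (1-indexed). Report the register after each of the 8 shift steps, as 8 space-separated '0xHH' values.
After byte 1 (0xF8): reg=0xE6
After byte 2 (0xE3): reg=0x1B
After byte 3 (0x0B): reg=0x70
Register before byte 4: 0x70
After XOR with byte 0x56: 0x26

Answer: 0x4C 0x98 0x37 0x6E 0xDC 0xBF 0x79 0xF2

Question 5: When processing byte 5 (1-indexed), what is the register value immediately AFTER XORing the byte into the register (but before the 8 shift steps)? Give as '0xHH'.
Register before byte 5: 0xF2
Byte 5: 0x62
0xF2 XOR 0x62 = 0x90

Answer: 0x90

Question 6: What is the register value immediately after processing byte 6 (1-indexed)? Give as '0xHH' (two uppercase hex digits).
After byte 1 (0xF8): reg=0xE6
After byte 2 (0xE3): reg=0x1B
After byte 3 (0x0B): reg=0x70
After byte 4 (0x56): reg=0xF2
After byte 5 (0x62): reg=0xF9
After byte 6 (0x5F): reg=0x7B

Answer: 0x7B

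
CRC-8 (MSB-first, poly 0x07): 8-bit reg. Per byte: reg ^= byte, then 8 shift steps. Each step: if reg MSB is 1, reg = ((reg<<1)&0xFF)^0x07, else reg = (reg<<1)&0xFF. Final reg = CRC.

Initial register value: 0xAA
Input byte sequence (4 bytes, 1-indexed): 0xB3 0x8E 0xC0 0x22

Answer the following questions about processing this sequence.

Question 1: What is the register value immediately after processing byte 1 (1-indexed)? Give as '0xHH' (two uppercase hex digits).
After byte 1 (0xB3): reg=0x4F

Answer: 0x4F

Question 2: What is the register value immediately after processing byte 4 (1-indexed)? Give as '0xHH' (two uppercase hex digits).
Answer: 0xE5

Derivation:
After byte 1 (0xB3): reg=0x4F
After byte 2 (0x8E): reg=0x49
After byte 3 (0xC0): reg=0xB6
After byte 4 (0x22): reg=0xE5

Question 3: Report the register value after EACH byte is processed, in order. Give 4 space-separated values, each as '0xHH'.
0x4F 0x49 0xB6 0xE5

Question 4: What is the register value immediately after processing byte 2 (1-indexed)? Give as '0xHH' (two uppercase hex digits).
After byte 1 (0xB3): reg=0x4F
After byte 2 (0x8E): reg=0x49

Answer: 0x49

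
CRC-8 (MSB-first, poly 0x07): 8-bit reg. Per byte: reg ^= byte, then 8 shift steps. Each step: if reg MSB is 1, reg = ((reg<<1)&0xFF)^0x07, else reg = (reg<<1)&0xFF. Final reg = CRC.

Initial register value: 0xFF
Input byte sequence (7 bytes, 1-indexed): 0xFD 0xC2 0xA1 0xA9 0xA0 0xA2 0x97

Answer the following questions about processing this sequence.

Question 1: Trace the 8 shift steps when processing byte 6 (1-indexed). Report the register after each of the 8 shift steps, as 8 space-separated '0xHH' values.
After byte 1 (0xFD): reg=0x0E
After byte 2 (0xC2): reg=0x6A
After byte 3 (0xA1): reg=0x7F
After byte 4 (0xA9): reg=0x2C
After byte 5 (0xA0): reg=0xAD
Register before byte 6: 0xAD
After XOR with byte 0xA2: 0x0F

Answer: 0x1E 0x3C 0x78 0xF0 0xE7 0xC9 0x95 0x2D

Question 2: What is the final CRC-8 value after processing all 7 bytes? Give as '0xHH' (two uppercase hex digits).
After byte 1 (0xFD): reg=0x0E
After byte 2 (0xC2): reg=0x6A
After byte 3 (0xA1): reg=0x7F
After byte 4 (0xA9): reg=0x2C
After byte 5 (0xA0): reg=0xAD
After byte 6 (0xA2): reg=0x2D
After byte 7 (0x97): reg=0x2F

Answer: 0x2F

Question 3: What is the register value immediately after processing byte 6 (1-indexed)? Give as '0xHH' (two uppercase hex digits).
Answer: 0x2D

Derivation:
After byte 1 (0xFD): reg=0x0E
After byte 2 (0xC2): reg=0x6A
After byte 3 (0xA1): reg=0x7F
After byte 4 (0xA9): reg=0x2C
After byte 5 (0xA0): reg=0xAD
After byte 6 (0xA2): reg=0x2D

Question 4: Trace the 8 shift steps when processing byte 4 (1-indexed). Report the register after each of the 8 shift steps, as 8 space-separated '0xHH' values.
Answer: 0xAB 0x51 0xA2 0x43 0x86 0x0B 0x16 0x2C

Derivation:
After byte 1 (0xFD): reg=0x0E
After byte 2 (0xC2): reg=0x6A
After byte 3 (0xA1): reg=0x7F
Register before byte 4: 0x7F
After XOR with byte 0xA9: 0xD6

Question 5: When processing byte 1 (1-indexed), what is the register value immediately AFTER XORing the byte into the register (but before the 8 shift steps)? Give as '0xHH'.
Register before byte 1: 0xFF
Byte 1: 0xFD
0xFF XOR 0xFD = 0x02

Answer: 0x02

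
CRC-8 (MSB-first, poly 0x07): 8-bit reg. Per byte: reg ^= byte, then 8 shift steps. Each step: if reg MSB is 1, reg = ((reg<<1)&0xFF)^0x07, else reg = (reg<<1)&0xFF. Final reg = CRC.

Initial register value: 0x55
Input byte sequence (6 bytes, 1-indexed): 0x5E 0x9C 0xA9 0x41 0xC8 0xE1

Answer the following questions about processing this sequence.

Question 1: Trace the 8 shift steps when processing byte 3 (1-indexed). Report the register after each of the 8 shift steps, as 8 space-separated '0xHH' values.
Answer: 0xC1 0x85 0x0D 0x1A 0x34 0x68 0xD0 0xA7

Derivation:
After byte 1 (0x5E): reg=0x31
After byte 2 (0x9C): reg=0x4A
Register before byte 3: 0x4A
After XOR with byte 0xA9: 0xE3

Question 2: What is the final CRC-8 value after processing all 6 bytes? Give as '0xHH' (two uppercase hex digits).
After byte 1 (0x5E): reg=0x31
After byte 2 (0x9C): reg=0x4A
After byte 3 (0xA9): reg=0xA7
After byte 4 (0x41): reg=0xBC
After byte 5 (0xC8): reg=0x4B
After byte 6 (0xE1): reg=0x5F

Answer: 0x5F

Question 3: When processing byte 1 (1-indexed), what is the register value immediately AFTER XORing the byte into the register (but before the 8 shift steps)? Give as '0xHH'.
Register before byte 1: 0x55
Byte 1: 0x5E
0x55 XOR 0x5E = 0x0B

Answer: 0x0B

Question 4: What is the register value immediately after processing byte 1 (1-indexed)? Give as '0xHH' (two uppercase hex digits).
Answer: 0x31

Derivation:
After byte 1 (0x5E): reg=0x31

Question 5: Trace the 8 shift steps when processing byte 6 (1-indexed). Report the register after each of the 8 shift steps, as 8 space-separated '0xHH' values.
Answer: 0x53 0xA6 0x4B 0x96 0x2B 0x56 0xAC 0x5F

Derivation:
After byte 1 (0x5E): reg=0x31
After byte 2 (0x9C): reg=0x4A
After byte 3 (0xA9): reg=0xA7
After byte 4 (0x41): reg=0xBC
After byte 5 (0xC8): reg=0x4B
Register before byte 6: 0x4B
After XOR with byte 0xE1: 0xAA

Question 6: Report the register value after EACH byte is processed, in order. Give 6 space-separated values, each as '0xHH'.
0x31 0x4A 0xA7 0xBC 0x4B 0x5F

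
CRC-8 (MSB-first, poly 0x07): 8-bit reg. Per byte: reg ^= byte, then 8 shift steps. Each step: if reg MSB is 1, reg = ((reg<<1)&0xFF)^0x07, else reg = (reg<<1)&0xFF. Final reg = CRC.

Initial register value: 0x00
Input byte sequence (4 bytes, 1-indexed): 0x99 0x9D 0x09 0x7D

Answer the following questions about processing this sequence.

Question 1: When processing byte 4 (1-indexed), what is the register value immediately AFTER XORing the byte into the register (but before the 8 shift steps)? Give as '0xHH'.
Register before byte 4: 0xA4
Byte 4: 0x7D
0xA4 XOR 0x7D = 0xD9

Answer: 0xD9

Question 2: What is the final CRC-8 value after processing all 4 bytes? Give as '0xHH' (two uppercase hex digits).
After byte 1 (0x99): reg=0xC6
After byte 2 (0x9D): reg=0x86
After byte 3 (0x09): reg=0xA4
After byte 4 (0x7D): reg=0x01

Answer: 0x01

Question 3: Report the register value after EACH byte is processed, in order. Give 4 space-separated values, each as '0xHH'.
0xC6 0x86 0xA4 0x01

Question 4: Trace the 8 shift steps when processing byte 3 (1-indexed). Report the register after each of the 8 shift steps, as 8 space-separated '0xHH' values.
Answer: 0x19 0x32 0x64 0xC8 0x97 0x29 0x52 0xA4

Derivation:
After byte 1 (0x99): reg=0xC6
After byte 2 (0x9D): reg=0x86
Register before byte 3: 0x86
After XOR with byte 0x09: 0x8F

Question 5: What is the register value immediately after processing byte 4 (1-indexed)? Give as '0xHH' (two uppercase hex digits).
After byte 1 (0x99): reg=0xC6
After byte 2 (0x9D): reg=0x86
After byte 3 (0x09): reg=0xA4
After byte 4 (0x7D): reg=0x01

Answer: 0x01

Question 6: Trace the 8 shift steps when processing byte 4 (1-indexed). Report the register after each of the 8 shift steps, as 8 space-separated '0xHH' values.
After byte 1 (0x99): reg=0xC6
After byte 2 (0x9D): reg=0x86
After byte 3 (0x09): reg=0xA4
Register before byte 4: 0xA4
After XOR with byte 0x7D: 0xD9

Answer: 0xB5 0x6D 0xDA 0xB3 0x61 0xC2 0x83 0x01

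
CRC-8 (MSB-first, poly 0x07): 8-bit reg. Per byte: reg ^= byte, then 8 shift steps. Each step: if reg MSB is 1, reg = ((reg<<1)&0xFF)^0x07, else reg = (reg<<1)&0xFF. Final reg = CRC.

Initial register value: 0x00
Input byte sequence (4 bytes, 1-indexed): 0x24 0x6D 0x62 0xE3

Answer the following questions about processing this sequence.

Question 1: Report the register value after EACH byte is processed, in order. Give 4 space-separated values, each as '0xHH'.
0xFC 0xFE 0xDD 0xBA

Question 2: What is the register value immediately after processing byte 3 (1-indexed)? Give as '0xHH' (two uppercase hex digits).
Answer: 0xDD

Derivation:
After byte 1 (0x24): reg=0xFC
After byte 2 (0x6D): reg=0xFE
After byte 3 (0x62): reg=0xDD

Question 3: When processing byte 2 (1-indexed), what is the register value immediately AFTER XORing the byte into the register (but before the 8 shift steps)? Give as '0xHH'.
Register before byte 2: 0xFC
Byte 2: 0x6D
0xFC XOR 0x6D = 0x91

Answer: 0x91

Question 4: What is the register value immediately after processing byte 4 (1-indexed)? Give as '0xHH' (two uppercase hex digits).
Answer: 0xBA

Derivation:
After byte 1 (0x24): reg=0xFC
After byte 2 (0x6D): reg=0xFE
After byte 3 (0x62): reg=0xDD
After byte 4 (0xE3): reg=0xBA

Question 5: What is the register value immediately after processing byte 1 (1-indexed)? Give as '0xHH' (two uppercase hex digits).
Answer: 0xFC

Derivation:
After byte 1 (0x24): reg=0xFC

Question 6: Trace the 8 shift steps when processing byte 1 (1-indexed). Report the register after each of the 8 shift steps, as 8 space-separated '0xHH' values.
Answer: 0x48 0x90 0x27 0x4E 0x9C 0x3F 0x7E 0xFC

Derivation:
Register before byte 1: 0x00
After XOR with byte 0x24: 0x24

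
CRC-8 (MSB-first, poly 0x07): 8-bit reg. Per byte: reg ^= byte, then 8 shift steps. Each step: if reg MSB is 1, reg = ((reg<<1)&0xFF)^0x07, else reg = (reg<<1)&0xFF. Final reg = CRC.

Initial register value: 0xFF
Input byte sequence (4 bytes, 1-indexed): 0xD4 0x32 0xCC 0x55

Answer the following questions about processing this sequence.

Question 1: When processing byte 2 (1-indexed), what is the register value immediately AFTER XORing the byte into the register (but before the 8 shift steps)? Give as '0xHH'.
Answer: 0xE3

Derivation:
Register before byte 2: 0xD1
Byte 2: 0x32
0xD1 XOR 0x32 = 0xE3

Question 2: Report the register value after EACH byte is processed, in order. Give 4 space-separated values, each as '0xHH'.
0xD1 0xA7 0x16 0xCE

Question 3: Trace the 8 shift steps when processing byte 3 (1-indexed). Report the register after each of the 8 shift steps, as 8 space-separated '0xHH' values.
After byte 1 (0xD4): reg=0xD1
After byte 2 (0x32): reg=0xA7
Register before byte 3: 0xA7
After XOR with byte 0xCC: 0x6B

Answer: 0xD6 0xAB 0x51 0xA2 0x43 0x86 0x0B 0x16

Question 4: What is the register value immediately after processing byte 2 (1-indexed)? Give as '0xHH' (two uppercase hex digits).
After byte 1 (0xD4): reg=0xD1
After byte 2 (0x32): reg=0xA7

Answer: 0xA7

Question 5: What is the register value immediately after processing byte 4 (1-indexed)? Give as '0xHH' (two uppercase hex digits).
After byte 1 (0xD4): reg=0xD1
After byte 2 (0x32): reg=0xA7
After byte 3 (0xCC): reg=0x16
After byte 4 (0x55): reg=0xCE

Answer: 0xCE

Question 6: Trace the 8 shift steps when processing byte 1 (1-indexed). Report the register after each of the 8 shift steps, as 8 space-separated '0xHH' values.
Register before byte 1: 0xFF
After XOR with byte 0xD4: 0x2B

Answer: 0x56 0xAC 0x5F 0xBE 0x7B 0xF6 0xEB 0xD1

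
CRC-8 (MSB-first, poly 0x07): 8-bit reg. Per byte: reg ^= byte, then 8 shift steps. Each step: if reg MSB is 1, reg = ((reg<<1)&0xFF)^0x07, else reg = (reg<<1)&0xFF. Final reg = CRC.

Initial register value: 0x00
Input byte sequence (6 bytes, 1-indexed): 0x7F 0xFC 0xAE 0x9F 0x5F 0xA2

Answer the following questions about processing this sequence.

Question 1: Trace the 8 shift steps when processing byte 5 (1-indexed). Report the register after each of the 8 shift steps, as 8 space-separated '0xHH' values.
After byte 1 (0x7F): reg=0x7A
After byte 2 (0xFC): reg=0x9B
After byte 3 (0xAE): reg=0x8B
After byte 4 (0x9F): reg=0x6C
Register before byte 5: 0x6C
After XOR with byte 0x5F: 0x33

Answer: 0x66 0xCC 0x9F 0x39 0x72 0xE4 0xCF 0x99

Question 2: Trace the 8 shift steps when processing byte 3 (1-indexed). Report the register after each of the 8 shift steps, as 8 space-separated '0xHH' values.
Answer: 0x6A 0xD4 0xAF 0x59 0xB2 0x63 0xC6 0x8B

Derivation:
After byte 1 (0x7F): reg=0x7A
After byte 2 (0xFC): reg=0x9B
Register before byte 3: 0x9B
After XOR with byte 0xAE: 0x35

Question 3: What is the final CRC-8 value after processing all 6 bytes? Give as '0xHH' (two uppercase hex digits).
Answer: 0xA1

Derivation:
After byte 1 (0x7F): reg=0x7A
After byte 2 (0xFC): reg=0x9B
After byte 3 (0xAE): reg=0x8B
After byte 4 (0x9F): reg=0x6C
After byte 5 (0x5F): reg=0x99
After byte 6 (0xA2): reg=0xA1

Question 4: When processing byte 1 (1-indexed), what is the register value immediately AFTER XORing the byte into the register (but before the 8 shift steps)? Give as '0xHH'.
Register before byte 1: 0x00
Byte 1: 0x7F
0x00 XOR 0x7F = 0x7F

Answer: 0x7F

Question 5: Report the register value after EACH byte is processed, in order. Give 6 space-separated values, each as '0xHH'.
0x7A 0x9B 0x8B 0x6C 0x99 0xA1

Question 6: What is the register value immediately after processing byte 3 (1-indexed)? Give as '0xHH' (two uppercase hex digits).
After byte 1 (0x7F): reg=0x7A
After byte 2 (0xFC): reg=0x9B
After byte 3 (0xAE): reg=0x8B

Answer: 0x8B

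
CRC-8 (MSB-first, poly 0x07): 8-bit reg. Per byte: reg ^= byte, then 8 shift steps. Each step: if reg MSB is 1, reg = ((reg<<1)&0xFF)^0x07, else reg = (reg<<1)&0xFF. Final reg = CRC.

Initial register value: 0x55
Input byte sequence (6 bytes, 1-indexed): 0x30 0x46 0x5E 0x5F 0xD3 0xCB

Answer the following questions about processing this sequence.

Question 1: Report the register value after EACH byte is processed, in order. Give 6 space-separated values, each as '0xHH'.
0x3C 0x61 0xBD 0xA0 0x5E 0xE2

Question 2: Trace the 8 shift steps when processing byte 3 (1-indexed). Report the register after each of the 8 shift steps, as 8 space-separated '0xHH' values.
After byte 1 (0x30): reg=0x3C
After byte 2 (0x46): reg=0x61
Register before byte 3: 0x61
After XOR with byte 0x5E: 0x3F

Answer: 0x7E 0xFC 0xFF 0xF9 0xF5 0xED 0xDD 0xBD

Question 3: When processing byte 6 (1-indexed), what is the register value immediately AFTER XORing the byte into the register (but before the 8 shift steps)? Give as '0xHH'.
Answer: 0x95

Derivation:
Register before byte 6: 0x5E
Byte 6: 0xCB
0x5E XOR 0xCB = 0x95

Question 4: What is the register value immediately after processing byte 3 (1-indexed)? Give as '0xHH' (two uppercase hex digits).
After byte 1 (0x30): reg=0x3C
After byte 2 (0x46): reg=0x61
After byte 3 (0x5E): reg=0xBD

Answer: 0xBD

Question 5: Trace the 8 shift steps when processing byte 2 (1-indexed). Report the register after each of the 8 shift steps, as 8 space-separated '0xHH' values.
After byte 1 (0x30): reg=0x3C
Register before byte 2: 0x3C
After XOR with byte 0x46: 0x7A

Answer: 0xF4 0xEF 0xD9 0xB5 0x6D 0xDA 0xB3 0x61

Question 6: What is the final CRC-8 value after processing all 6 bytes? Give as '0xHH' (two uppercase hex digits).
After byte 1 (0x30): reg=0x3C
After byte 2 (0x46): reg=0x61
After byte 3 (0x5E): reg=0xBD
After byte 4 (0x5F): reg=0xA0
After byte 5 (0xD3): reg=0x5E
After byte 6 (0xCB): reg=0xE2

Answer: 0xE2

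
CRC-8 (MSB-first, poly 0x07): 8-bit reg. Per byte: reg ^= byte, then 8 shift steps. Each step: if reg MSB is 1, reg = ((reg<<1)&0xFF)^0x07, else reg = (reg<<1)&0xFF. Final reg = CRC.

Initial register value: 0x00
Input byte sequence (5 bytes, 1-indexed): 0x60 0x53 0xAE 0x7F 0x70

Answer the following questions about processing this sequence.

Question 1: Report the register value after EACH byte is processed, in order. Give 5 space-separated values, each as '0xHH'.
0x27 0x4B 0xB5 0x78 0x38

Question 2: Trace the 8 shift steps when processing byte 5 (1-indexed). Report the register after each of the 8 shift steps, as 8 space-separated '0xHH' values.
After byte 1 (0x60): reg=0x27
After byte 2 (0x53): reg=0x4B
After byte 3 (0xAE): reg=0xB5
After byte 4 (0x7F): reg=0x78
Register before byte 5: 0x78
After XOR with byte 0x70: 0x08

Answer: 0x10 0x20 0x40 0x80 0x07 0x0E 0x1C 0x38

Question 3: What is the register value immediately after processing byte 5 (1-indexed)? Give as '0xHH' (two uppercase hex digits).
After byte 1 (0x60): reg=0x27
After byte 2 (0x53): reg=0x4B
After byte 3 (0xAE): reg=0xB5
After byte 4 (0x7F): reg=0x78
After byte 5 (0x70): reg=0x38

Answer: 0x38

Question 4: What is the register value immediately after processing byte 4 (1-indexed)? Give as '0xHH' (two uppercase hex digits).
Answer: 0x78

Derivation:
After byte 1 (0x60): reg=0x27
After byte 2 (0x53): reg=0x4B
After byte 3 (0xAE): reg=0xB5
After byte 4 (0x7F): reg=0x78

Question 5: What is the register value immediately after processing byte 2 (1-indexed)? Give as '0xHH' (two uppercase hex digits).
Answer: 0x4B

Derivation:
After byte 1 (0x60): reg=0x27
After byte 2 (0x53): reg=0x4B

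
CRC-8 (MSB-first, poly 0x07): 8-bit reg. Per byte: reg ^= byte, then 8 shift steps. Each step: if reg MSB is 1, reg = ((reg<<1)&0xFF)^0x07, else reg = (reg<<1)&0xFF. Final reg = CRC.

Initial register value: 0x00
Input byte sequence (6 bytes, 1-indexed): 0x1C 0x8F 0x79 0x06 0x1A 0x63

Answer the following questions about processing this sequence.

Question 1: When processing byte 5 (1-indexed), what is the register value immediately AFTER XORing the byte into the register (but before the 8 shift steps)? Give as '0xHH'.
Answer: 0xD4

Derivation:
Register before byte 5: 0xCE
Byte 5: 0x1A
0xCE XOR 0x1A = 0xD4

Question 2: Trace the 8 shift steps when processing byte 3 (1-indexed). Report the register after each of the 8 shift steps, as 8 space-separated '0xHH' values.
Answer: 0xEC 0xDF 0xB9 0x75 0xEA 0xD3 0xA1 0x45

Derivation:
After byte 1 (0x1C): reg=0x54
After byte 2 (0x8F): reg=0x0F
Register before byte 3: 0x0F
After XOR with byte 0x79: 0x76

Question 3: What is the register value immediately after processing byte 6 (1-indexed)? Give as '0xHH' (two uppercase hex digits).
After byte 1 (0x1C): reg=0x54
After byte 2 (0x8F): reg=0x0F
After byte 3 (0x79): reg=0x45
After byte 4 (0x06): reg=0xCE
After byte 5 (0x1A): reg=0x22
After byte 6 (0x63): reg=0xC0

Answer: 0xC0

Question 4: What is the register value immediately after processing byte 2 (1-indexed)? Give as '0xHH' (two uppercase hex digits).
After byte 1 (0x1C): reg=0x54
After byte 2 (0x8F): reg=0x0F

Answer: 0x0F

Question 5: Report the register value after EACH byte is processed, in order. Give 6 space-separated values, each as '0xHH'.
0x54 0x0F 0x45 0xCE 0x22 0xC0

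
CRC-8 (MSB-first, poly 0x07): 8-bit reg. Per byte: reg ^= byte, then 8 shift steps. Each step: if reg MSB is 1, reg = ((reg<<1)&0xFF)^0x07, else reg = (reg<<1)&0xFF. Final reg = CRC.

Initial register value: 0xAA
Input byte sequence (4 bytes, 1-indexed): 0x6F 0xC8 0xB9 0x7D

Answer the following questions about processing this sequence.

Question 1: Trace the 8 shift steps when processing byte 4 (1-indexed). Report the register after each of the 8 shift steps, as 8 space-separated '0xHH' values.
After byte 1 (0x6F): reg=0x55
After byte 2 (0xC8): reg=0xDA
After byte 3 (0xB9): reg=0x2E
Register before byte 4: 0x2E
After XOR with byte 0x7D: 0x53

Answer: 0xA6 0x4B 0x96 0x2B 0x56 0xAC 0x5F 0xBE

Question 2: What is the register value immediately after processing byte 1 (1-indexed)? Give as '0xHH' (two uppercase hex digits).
Answer: 0x55

Derivation:
After byte 1 (0x6F): reg=0x55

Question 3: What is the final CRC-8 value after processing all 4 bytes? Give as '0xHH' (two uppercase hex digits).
After byte 1 (0x6F): reg=0x55
After byte 2 (0xC8): reg=0xDA
After byte 3 (0xB9): reg=0x2E
After byte 4 (0x7D): reg=0xBE

Answer: 0xBE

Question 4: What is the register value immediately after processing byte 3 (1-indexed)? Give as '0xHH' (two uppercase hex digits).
Answer: 0x2E

Derivation:
After byte 1 (0x6F): reg=0x55
After byte 2 (0xC8): reg=0xDA
After byte 3 (0xB9): reg=0x2E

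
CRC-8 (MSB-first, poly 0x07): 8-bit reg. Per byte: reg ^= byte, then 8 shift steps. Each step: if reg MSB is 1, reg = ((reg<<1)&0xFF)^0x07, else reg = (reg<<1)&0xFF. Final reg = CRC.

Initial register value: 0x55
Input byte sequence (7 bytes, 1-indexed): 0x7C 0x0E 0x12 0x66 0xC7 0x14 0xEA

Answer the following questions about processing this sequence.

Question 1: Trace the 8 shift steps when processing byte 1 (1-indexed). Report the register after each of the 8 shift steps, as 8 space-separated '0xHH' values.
Answer: 0x52 0xA4 0x4F 0x9E 0x3B 0x76 0xEC 0xDF

Derivation:
Register before byte 1: 0x55
After XOR with byte 0x7C: 0x29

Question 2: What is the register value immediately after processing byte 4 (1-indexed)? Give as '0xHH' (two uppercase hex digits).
After byte 1 (0x7C): reg=0xDF
After byte 2 (0x0E): reg=0x39
After byte 3 (0x12): reg=0xD1
After byte 4 (0x66): reg=0x0C

Answer: 0x0C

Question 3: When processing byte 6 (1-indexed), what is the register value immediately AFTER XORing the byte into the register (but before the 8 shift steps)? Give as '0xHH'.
Answer: 0x6B

Derivation:
Register before byte 6: 0x7F
Byte 6: 0x14
0x7F XOR 0x14 = 0x6B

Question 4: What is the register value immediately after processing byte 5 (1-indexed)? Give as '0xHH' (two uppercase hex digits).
After byte 1 (0x7C): reg=0xDF
After byte 2 (0x0E): reg=0x39
After byte 3 (0x12): reg=0xD1
After byte 4 (0x66): reg=0x0C
After byte 5 (0xC7): reg=0x7F

Answer: 0x7F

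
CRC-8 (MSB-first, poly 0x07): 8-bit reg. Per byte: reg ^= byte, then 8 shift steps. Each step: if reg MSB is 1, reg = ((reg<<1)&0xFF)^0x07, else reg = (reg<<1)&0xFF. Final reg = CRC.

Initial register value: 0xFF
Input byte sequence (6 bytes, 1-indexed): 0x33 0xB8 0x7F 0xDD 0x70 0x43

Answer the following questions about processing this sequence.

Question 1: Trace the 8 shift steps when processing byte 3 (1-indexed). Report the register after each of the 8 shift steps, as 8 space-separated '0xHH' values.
After byte 1 (0x33): reg=0x6A
After byte 2 (0xB8): reg=0x30
Register before byte 3: 0x30
After XOR with byte 0x7F: 0x4F

Answer: 0x9E 0x3B 0x76 0xEC 0xDF 0xB9 0x75 0xEA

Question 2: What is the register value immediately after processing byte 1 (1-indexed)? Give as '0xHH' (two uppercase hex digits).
Answer: 0x6A

Derivation:
After byte 1 (0x33): reg=0x6A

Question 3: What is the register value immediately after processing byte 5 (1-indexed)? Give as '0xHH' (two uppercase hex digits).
After byte 1 (0x33): reg=0x6A
After byte 2 (0xB8): reg=0x30
After byte 3 (0x7F): reg=0xEA
After byte 4 (0xDD): reg=0x85
After byte 5 (0x70): reg=0xC5

Answer: 0xC5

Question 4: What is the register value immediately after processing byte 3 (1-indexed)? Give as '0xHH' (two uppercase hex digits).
After byte 1 (0x33): reg=0x6A
After byte 2 (0xB8): reg=0x30
After byte 3 (0x7F): reg=0xEA

Answer: 0xEA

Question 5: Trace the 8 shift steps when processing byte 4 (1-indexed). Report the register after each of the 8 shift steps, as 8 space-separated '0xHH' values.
After byte 1 (0x33): reg=0x6A
After byte 2 (0xB8): reg=0x30
After byte 3 (0x7F): reg=0xEA
Register before byte 4: 0xEA
After XOR with byte 0xDD: 0x37

Answer: 0x6E 0xDC 0xBF 0x79 0xF2 0xE3 0xC1 0x85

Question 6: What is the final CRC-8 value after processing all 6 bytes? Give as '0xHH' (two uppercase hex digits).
Answer: 0x9B

Derivation:
After byte 1 (0x33): reg=0x6A
After byte 2 (0xB8): reg=0x30
After byte 3 (0x7F): reg=0xEA
After byte 4 (0xDD): reg=0x85
After byte 5 (0x70): reg=0xC5
After byte 6 (0x43): reg=0x9B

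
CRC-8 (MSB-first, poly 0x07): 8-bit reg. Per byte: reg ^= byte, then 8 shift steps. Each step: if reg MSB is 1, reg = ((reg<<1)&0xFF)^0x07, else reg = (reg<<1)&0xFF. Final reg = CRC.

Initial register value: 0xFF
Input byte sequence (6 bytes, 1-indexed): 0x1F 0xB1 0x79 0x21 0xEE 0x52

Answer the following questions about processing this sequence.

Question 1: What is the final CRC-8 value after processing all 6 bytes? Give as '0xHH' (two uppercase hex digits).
After byte 1 (0x1F): reg=0xAE
After byte 2 (0xB1): reg=0x5D
After byte 3 (0x79): reg=0xFC
After byte 4 (0x21): reg=0x1D
After byte 5 (0xEE): reg=0xD7
After byte 6 (0x52): reg=0x92

Answer: 0x92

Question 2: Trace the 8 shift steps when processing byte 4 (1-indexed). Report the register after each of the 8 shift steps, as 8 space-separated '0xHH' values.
After byte 1 (0x1F): reg=0xAE
After byte 2 (0xB1): reg=0x5D
After byte 3 (0x79): reg=0xFC
Register before byte 4: 0xFC
After XOR with byte 0x21: 0xDD

Answer: 0xBD 0x7D 0xFA 0xF3 0xE1 0xC5 0x8D 0x1D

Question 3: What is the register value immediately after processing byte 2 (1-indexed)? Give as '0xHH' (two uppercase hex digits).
After byte 1 (0x1F): reg=0xAE
After byte 2 (0xB1): reg=0x5D

Answer: 0x5D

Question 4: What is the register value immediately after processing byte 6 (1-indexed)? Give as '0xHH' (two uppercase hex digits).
Answer: 0x92

Derivation:
After byte 1 (0x1F): reg=0xAE
After byte 2 (0xB1): reg=0x5D
After byte 3 (0x79): reg=0xFC
After byte 4 (0x21): reg=0x1D
After byte 5 (0xEE): reg=0xD7
After byte 6 (0x52): reg=0x92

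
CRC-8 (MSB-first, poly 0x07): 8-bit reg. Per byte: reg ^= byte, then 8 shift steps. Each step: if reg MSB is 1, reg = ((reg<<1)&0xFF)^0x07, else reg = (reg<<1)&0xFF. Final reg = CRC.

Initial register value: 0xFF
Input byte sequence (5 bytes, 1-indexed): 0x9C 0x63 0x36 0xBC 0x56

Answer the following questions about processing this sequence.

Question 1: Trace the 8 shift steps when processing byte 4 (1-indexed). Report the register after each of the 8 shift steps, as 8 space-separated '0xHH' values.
Answer: 0x1F 0x3E 0x7C 0xF8 0xF7 0xE9 0xD5 0xAD

Derivation:
After byte 1 (0x9C): reg=0x2E
After byte 2 (0x63): reg=0xE4
After byte 3 (0x36): reg=0x30
Register before byte 4: 0x30
After XOR with byte 0xBC: 0x8C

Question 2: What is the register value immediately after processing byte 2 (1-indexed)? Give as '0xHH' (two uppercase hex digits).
After byte 1 (0x9C): reg=0x2E
After byte 2 (0x63): reg=0xE4

Answer: 0xE4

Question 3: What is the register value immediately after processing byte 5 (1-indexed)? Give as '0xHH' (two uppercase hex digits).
Answer: 0xEF

Derivation:
After byte 1 (0x9C): reg=0x2E
After byte 2 (0x63): reg=0xE4
After byte 3 (0x36): reg=0x30
After byte 4 (0xBC): reg=0xAD
After byte 5 (0x56): reg=0xEF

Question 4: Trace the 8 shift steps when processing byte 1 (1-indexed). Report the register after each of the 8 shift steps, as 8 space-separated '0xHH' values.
Register before byte 1: 0xFF
After XOR with byte 0x9C: 0x63

Answer: 0xC6 0x8B 0x11 0x22 0x44 0x88 0x17 0x2E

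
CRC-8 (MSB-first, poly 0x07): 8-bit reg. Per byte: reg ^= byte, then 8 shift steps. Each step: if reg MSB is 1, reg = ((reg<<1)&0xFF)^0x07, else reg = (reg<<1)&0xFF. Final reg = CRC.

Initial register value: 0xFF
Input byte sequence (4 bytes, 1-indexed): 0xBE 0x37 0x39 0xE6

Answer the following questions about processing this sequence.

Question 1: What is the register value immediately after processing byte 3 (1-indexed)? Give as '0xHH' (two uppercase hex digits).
After byte 1 (0xBE): reg=0xC0
After byte 2 (0x37): reg=0xCB
After byte 3 (0x39): reg=0xD0

Answer: 0xD0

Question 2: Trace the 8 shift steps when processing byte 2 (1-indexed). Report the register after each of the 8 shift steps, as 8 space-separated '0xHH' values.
After byte 1 (0xBE): reg=0xC0
Register before byte 2: 0xC0
After XOR with byte 0x37: 0xF7

Answer: 0xE9 0xD5 0xAD 0x5D 0xBA 0x73 0xE6 0xCB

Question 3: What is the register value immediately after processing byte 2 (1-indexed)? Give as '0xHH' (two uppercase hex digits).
After byte 1 (0xBE): reg=0xC0
After byte 2 (0x37): reg=0xCB

Answer: 0xCB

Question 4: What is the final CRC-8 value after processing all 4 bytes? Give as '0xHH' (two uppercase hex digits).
Answer: 0x82

Derivation:
After byte 1 (0xBE): reg=0xC0
After byte 2 (0x37): reg=0xCB
After byte 3 (0x39): reg=0xD0
After byte 4 (0xE6): reg=0x82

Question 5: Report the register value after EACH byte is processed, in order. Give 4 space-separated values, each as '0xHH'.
0xC0 0xCB 0xD0 0x82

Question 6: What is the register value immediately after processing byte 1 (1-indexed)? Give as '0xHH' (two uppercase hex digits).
After byte 1 (0xBE): reg=0xC0

Answer: 0xC0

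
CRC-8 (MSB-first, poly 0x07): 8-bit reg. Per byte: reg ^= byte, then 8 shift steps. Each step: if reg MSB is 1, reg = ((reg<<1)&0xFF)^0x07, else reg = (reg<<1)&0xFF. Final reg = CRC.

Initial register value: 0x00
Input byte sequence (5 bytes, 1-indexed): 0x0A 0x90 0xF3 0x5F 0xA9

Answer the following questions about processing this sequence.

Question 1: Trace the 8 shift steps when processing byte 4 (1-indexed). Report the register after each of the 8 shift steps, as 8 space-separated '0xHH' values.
After byte 1 (0x0A): reg=0x36
After byte 2 (0x90): reg=0x7B
After byte 3 (0xF3): reg=0xB1
Register before byte 4: 0xB1
After XOR with byte 0x5F: 0xEE

Answer: 0xDB 0xB1 0x65 0xCA 0x93 0x21 0x42 0x84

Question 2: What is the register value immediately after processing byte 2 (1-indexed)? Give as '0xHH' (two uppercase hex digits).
After byte 1 (0x0A): reg=0x36
After byte 2 (0x90): reg=0x7B

Answer: 0x7B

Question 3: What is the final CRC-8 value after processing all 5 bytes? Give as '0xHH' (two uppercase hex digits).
After byte 1 (0x0A): reg=0x36
After byte 2 (0x90): reg=0x7B
After byte 3 (0xF3): reg=0xB1
After byte 4 (0x5F): reg=0x84
After byte 5 (0xA9): reg=0xC3

Answer: 0xC3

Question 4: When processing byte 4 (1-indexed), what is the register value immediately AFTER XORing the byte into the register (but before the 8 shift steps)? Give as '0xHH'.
Answer: 0xEE

Derivation:
Register before byte 4: 0xB1
Byte 4: 0x5F
0xB1 XOR 0x5F = 0xEE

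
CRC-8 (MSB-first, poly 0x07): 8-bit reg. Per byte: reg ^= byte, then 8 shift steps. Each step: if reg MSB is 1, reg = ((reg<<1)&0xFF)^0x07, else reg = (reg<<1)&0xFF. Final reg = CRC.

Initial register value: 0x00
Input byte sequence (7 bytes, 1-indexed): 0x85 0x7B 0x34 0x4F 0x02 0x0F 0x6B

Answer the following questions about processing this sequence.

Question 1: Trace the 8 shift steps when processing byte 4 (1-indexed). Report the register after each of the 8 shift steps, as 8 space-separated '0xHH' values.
Answer: 0x7A 0xF4 0xEF 0xD9 0xB5 0x6D 0xDA 0xB3

Derivation:
After byte 1 (0x85): reg=0x92
After byte 2 (0x7B): reg=0x91
After byte 3 (0x34): reg=0x72
Register before byte 4: 0x72
After XOR with byte 0x4F: 0x3D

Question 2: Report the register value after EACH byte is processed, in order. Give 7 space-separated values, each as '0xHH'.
0x92 0x91 0x72 0xB3 0x1E 0x77 0x54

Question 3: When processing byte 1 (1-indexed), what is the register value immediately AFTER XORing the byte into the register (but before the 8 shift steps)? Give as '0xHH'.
Answer: 0x85

Derivation:
Register before byte 1: 0x00
Byte 1: 0x85
0x00 XOR 0x85 = 0x85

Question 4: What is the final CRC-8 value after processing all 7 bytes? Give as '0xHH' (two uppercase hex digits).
Answer: 0x54

Derivation:
After byte 1 (0x85): reg=0x92
After byte 2 (0x7B): reg=0x91
After byte 3 (0x34): reg=0x72
After byte 4 (0x4F): reg=0xB3
After byte 5 (0x02): reg=0x1E
After byte 6 (0x0F): reg=0x77
After byte 7 (0x6B): reg=0x54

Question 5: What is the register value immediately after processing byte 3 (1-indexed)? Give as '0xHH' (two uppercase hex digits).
Answer: 0x72

Derivation:
After byte 1 (0x85): reg=0x92
After byte 2 (0x7B): reg=0x91
After byte 3 (0x34): reg=0x72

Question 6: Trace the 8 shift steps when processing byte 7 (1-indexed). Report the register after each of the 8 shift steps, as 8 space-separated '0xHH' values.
Answer: 0x38 0x70 0xE0 0xC7 0x89 0x15 0x2A 0x54

Derivation:
After byte 1 (0x85): reg=0x92
After byte 2 (0x7B): reg=0x91
After byte 3 (0x34): reg=0x72
After byte 4 (0x4F): reg=0xB3
After byte 5 (0x02): reg=0x1E
After byte 6 (0x0F): reg=0x77
Register before byte 7: 0x77
After XOR with byte 0x6B: 0x1C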